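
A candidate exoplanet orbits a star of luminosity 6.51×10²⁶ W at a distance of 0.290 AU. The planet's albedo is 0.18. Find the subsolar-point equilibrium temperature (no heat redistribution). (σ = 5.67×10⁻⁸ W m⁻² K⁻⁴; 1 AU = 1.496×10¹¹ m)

d = 0.290 AU = 4.34×10¹⁰ m.
Flux: S = L/(4πd²) = 6.51×10²⁶/(4π×(4.34×10¹⁰)²) = 2.75×10⁴ W m⁻².
At the subsolar point the surface absorbs S(1−A) and emits σT⁴ per unit area — no factor of 4, since only the local patch is in balance.
T = [2.75×10⁴ × 0.82 / 5.67×10⁻⁸]^(1/4) = (3.98×10¹¹)^(1/4) = 794 K.

T_ss ≈ 794 K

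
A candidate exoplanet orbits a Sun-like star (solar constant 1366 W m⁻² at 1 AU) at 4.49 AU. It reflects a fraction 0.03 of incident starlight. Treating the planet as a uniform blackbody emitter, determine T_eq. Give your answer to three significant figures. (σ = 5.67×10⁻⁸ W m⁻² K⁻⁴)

T_eq ≈ 130 K

Flux at 4.49 AU: S = 1366/4.49² = 67.8 W m⁻².
Energy balance: absorbed = emitted ⇒ πR²·S(1−A) = 4πR²·σT_eq⁴, so T_eq⁴ = S(1−A)/(4σ).
T_eq = [67.8 × 0.97 / (4 × 5.67×10⁻⁸)]^(1/4) = (2.90×10⁸)^(1/4) = 130 K.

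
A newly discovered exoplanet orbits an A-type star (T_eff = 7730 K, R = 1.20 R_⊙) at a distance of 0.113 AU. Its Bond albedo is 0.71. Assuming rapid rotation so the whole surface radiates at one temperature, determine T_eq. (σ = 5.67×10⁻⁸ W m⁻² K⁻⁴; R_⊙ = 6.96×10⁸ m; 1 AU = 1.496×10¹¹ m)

T_eq ≈ 892 K

R_⋆ = 1.20 × 6.96×10⁸ = 8.35×10⁸ m.
d = 0.113 AU = 1.69×10¹⁰ m.
L = 4πR_⋆²σT_⋆⁴ = 4π(8.35×10⁸)² × 5.67×10⁻⁸ × (7730)⁴ = 1.77×10²⁷ W.
S = L/(4πd²) = 4.94×10⁵ W m⁻².
Energy balance: absorbed = emitted ⇒ πR²·S(1−A) = 4πR²·σT_eq⁴, so T_eq⁴ = S(1−A)/(4σ).
T_eq = [4.94×10⁵ × 0.29 / (4 × 5.67×10⁻⁸)]^(1/4) = (6.32×10¹¹)^(1/4) = 892 K.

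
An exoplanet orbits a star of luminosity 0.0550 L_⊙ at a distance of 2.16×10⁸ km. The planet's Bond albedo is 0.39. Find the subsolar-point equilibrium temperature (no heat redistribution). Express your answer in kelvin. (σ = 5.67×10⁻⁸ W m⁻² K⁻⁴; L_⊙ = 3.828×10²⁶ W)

T_ss ≈ 140 K

d = 2.16×10⁸ km = 2.16×10¹¹ m.
L = 0.0550 × 3.828×10²⁶ = 2.11×10²⁵ W.
Flux: S = L/(4πd²) = 2.11×10²⁵/(4π×(2.16×10¹¹)²) = 35.9 W m⁻².
At the subsolar point the surface absorbs S(1−A) and emits σT⁴ per unit area — no factor of 4, since only the local patch is in balance.
T = [35.9 × 0.61 / 5.67×10⁻⁸]^(1/4) = (3.86×10⁸)^(1/4) = 140 K.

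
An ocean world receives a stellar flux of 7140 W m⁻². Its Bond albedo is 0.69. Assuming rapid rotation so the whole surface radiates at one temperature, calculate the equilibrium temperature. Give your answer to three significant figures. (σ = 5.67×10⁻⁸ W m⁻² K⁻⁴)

Energy balance: absorbed = emitted ⇒ πR²·S(1−A) = 4πR²·σT_eq⁴, so T_eq⁴ = S(1−A)/(4σ).
T_eq = [7140 × 0.31 / (4 × 5.67×10⁻⁸)]^(1/4) = (9.76×10⁹)^(1/4) = 314 K.

T_eq ≈ 314 K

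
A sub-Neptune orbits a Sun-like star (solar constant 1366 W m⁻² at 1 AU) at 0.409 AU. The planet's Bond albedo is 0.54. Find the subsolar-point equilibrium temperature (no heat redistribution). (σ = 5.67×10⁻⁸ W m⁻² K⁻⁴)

T_ss ≈ 507 K

Flux at 0.409 AU: S = 1366/0.409² = 8170 W m⁻².
At the subsolar point the surface absorbs S(1−A) and emits σT⁴ per unit area — no factor of 4, since only the local patch is in balance.
T = [8170 × 0.46 / 5.67×10⁻⁸]^(1/4) = (6.62×10¹⁰)^(1/4) = 507 K.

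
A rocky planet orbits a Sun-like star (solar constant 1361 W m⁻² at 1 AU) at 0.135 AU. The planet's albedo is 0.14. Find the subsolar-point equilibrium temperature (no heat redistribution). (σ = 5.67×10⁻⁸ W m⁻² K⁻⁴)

Flux at 0.135 AU: S = 1361/0.135² = 7.47×10⁴ W m⁻².
At the subsolar point the surface absorbs S(1−A) and emits σT⁴ per unit area — no factor of 4, since only the local patch is in balance.
T = [7.47×10⁴ × 0.86 / 5.67×10⁻⁸]^(1/4) = (1.13×10¹²)^(1/4) = 1030 K.

T_ss ≈ 1030 K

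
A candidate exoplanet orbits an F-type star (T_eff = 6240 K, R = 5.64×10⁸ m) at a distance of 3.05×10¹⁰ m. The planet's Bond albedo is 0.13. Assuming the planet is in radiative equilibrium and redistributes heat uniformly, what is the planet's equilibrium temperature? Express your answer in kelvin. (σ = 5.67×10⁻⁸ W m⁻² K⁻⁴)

T_eq ≈ 579 K

L = 4πR_⋆²σT_⋆⁴ = 4π(5.64×10⁸)² × 5.67×10⁻⁸ × (6240)⁴ = 3.44×10²⁶ W.
S = L/(4πd²) = 2.94×10⁴ W m⁻².
Energy balance: absorbed = emitted ⇒ πR²·S(1−A) = 4πR²·σT_eq⁴, so T_eq⁴ = S(1−A)/(4σ).
T_eq = [2.94×10⁴ × 0.87 / (4 × 5.67×10⁻⁸)]^(1/4) = (1.13×10¹¹)^(1/4) = 579 K.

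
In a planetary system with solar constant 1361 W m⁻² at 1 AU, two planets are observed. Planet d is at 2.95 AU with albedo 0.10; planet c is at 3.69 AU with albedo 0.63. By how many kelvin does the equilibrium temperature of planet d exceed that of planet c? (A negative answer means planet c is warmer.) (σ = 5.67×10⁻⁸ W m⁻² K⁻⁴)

ΔT ≈ 44.8 K

T_eq = [S₀(1−A)/(4σd²)]^(1/4), so T ∝ (1−A)^(1/4) / √d.
T₁ = [1361×0.90/(4×5.67×10⁻⁸×2.95²)]^(1/4) = 157.84 K.
T₂ = [1361×0.37/(4×5.67×10⁻⁸×3.69²)]^(1/4) = 113.00 K.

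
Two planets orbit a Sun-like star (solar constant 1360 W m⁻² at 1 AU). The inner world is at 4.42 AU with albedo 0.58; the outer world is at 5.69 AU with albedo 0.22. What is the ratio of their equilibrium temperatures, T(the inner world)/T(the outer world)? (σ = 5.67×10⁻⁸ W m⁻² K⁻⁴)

T₁/T₂ ≈ 0.972

T_eq = [S₀(1−A)/(4σd²)]^(1/4), so T ∝ (1−A)^(1/4) / √d.
T₁ = [1360×0.42/(4×5.67×10⁻⁸×4.42²)]^(1/4) = 106.56 K.
T₂ = [1360×0.78/(4×5.67×10⁻⁸×5.69²)]^(1/4) = 109.63 K.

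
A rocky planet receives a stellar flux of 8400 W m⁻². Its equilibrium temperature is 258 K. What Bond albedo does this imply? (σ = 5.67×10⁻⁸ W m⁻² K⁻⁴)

A ≈ 0.88

From T_eq⁴ = S(1−A)/(4σ): 1−A = 4σT_eq⁴/S.
1−A = 4 × 5.67×10⁻⁸ × (258)⁴ / 8400 = 0.120.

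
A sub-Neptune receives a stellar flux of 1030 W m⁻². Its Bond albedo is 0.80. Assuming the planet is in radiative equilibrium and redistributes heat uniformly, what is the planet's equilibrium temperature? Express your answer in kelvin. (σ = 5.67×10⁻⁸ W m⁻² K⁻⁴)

Energy balance: absorbed = emitted ⇒ πR²·S(1−A) = 4πR²·σT_eq⁴, so T_eq⁴ = S(1−A)/(4σ).
T_eq = [1030 × 0.20 / (4 × 5.67×10⁻⁸)]^(1/4) = (9.08×10⁸)^(1/4) = 174 K.

T_eq ≈ 174 K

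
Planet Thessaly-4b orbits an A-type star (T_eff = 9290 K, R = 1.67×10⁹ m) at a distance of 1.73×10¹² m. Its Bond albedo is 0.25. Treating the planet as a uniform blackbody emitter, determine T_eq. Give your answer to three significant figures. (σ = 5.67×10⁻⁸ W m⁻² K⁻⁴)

T_eq ≈ 190 K

L = 4πR_⋆²σT_⋆⁴ = 4π(1.67×10⁹)² × 5.67×10⁻⁸ × (9290)⁴ = 1.48×10²⁸ W.
S = L/(4πd²) = 394 W m⁻².
Energy balance: absorbed = emitted ⇒ πR²·S(1−A) = 4πR²·σT_eq⁴, so T_eq⁴ = S(1−A)/(4σ).
T_eq = [394 × 0.75 / (4 × 5.67×10⁻⁸)]^(1/4) = (1.30×10⁹)^(1/4) = 190 K.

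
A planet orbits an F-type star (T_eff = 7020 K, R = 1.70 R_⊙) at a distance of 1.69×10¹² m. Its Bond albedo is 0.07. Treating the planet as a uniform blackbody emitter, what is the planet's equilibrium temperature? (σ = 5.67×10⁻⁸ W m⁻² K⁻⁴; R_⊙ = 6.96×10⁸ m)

T_eq ≈ 129 K

R_⋆ = 1.70 × 6.96×10⁸ = 1.18×10⁹ m.
L = 4πR_⋆²σT_⋆⁴ = 4π(1.18×10⁹)² × 5.67×10⁻⁸ × (7020)⁴ = 2.42×10²⁷ W.
S = L/(4πd²) = 67.5 W m⁻².
Energy balance: absorbed = emitted ⇒ πR²·S(1−A) = 4πR²·σT_eq⁴, so T_eq⁴ = S(1−A)/(4σ).
T_eq = [67.5 × 0.93 / (4 × 5.67×10⁻⁸)]^(1/4) = (2.77×10⁸)^(1/4) = 129 K.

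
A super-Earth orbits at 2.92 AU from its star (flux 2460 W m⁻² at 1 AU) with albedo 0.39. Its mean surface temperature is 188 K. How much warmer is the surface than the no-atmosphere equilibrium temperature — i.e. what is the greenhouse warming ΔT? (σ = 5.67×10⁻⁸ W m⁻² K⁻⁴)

S = 2460/2.92² = 288.5 W m⁻².
T_eq = [S(1−A)/(4σ)]^(1/4) = [288.5×0.61/(4×5.67×10⁻⁸)]^(1/4) = 166.9 K.
ΔT = T_surf − T_eq = 188 − 166.9.

ΔT ≈ 21.1 K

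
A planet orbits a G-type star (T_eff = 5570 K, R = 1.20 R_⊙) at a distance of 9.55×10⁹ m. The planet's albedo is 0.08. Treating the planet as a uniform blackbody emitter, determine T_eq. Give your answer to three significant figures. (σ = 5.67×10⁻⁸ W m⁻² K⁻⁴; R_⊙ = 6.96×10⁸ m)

T_eq ≈ 1140 K

R_⋆ = 1.20 × 6.96×10⁸ = 8.35×10⁸ m.
L = 4πR_⋆²σT_⋆⁴ = 4π(8.35×10⁸)² × 5.67×10⁻⁸ × (5570)⁴ = 4.78×10²⁶ W.
S = L/(4πd²) = 4.17×10⁵ W m⁻².
Energy balance: absorbed = emitted ⇒ πR²·S(1−A) = 4πR²·σT_eq⁴, so T_eq⁴ = S(1−A)/(4σ).
T_eq = [4.17×10⁵ × 0.92 / (4 × 5.67×10⁻⁸)]^(1/4) = (1.69×10¹²)^(1/4) = 1140 K.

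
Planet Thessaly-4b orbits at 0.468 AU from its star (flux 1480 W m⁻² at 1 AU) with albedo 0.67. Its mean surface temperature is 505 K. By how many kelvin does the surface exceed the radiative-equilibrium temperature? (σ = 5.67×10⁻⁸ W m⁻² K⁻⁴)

S = 1480/0.468² = 6757 W m⁻².
T_eq = [S(1−A)/(4σ)]^(1/4) = [6757×0.33/(4×5.67×10⁻⁸)]^(1/4) = 314.9 K.
ΔT = T_surf − T_eq = 505 − 314.9.

ΔT ≈ 190.1 K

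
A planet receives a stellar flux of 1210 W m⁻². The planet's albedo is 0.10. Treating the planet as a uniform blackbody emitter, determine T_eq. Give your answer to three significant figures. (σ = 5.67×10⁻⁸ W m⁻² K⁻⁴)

Energy balance: absorbed = emitted ⇒ πR²·S(1−A) = 4πR²·σT_eq⁴, so T_eq⁴ = S(1−A)/(4σ).
T_eq = [1210 × 0.90 / (4 × 5.67×10⁻⁸)]^(1/4) = (4.80×10⁹)^(1/4) = 263 K.

T_eq ≈ 263 K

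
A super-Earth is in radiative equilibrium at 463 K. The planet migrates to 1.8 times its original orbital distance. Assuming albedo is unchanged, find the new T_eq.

T_eq ≈ 345 K

T_eq ∝ L^(1/4) · d^(−1/2).
T′ = 463 / 1.8^(1/2) = 345 K.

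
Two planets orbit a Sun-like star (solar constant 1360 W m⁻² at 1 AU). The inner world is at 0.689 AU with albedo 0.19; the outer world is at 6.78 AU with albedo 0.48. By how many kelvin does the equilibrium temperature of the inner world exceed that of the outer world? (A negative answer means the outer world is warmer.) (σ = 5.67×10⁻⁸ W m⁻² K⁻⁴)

ΔT ≈ 227.3 K

T_eq = [S₀(1−A)/(4σd²)]^(1/4), so T ∝ (1−A)^(1/4) / √d.
T₁ = [1360×0.81/(4×5.67×10⁻⁸×0.689²)]^(1/4) = 318.04 K.
T₂ = [1360×0.52/(4×5.67×10⁻⁸×6.78²)]^(1/4) = 90.75 K.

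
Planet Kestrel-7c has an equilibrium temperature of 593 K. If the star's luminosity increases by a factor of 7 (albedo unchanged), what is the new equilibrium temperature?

T_eq ≈ 965 K

T_eq ∝ L^(1/4) · d^(−1/2).
T′ = 593 × 7^(1/4) = 965 K.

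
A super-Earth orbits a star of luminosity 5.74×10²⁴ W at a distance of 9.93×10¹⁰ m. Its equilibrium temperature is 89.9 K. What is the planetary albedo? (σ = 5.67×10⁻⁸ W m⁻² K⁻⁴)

Flux: S = L/(4πd²) = 5.74×10²⁴/(4π×(9.93×10¹⁰)²) = 46.3 W m⁻².
From T_eq⁴ = S(1−A)/(4σ): 1−A = 4σT_eq⁴/S.
1−A = 4 × 5.67×10⁻⁸ × (89.9)⁴ / 46.3 = 0.320.

A ≈ 0.68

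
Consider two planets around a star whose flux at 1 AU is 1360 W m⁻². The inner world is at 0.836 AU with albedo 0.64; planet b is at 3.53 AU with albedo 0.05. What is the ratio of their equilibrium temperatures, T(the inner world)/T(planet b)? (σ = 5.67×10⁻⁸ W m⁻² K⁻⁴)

T_eq = [S₀(1−A)/(4σd²)]^(1/4), so T ∝ (1−A)^(1/4) / √d.
T₁ = [1360×0.36/(4×5.67×10⁻⁸×0.836²)]^(1/4) = 235.75 K.
T₂ = [1360×0.95/(4×5.67×10⁻⁸×3.53²)]^(1/4) = 146.22 K.

T₁/T₂ ≈ 1.612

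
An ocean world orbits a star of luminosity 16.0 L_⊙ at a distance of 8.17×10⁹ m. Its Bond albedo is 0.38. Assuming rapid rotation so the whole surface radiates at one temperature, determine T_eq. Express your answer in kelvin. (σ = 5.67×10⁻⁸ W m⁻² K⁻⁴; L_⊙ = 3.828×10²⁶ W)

L = 16.0 × 3.828×10²⁶ = 6.12×10²⁷ W.
Flux: S = L/(4πd²) = 6.12×10²⁷/(4π×(8.17×10⁹)²) = 7.30×10⁶ W m⁻².
Energy balance: absorbed = emitted ⇒ πR²·S(1−A) = 4πR²·σT_eq⁴, so T_eq⁴ = S(1−A)/(4σ).
T_eq = [7.30×10⁶ × 0.62 / (4 × 5.67×10⁻⁸)]^(1/4) = (2.00×10¹³)^(1/4) = 2110 K.

T_eq ≈ 2110 K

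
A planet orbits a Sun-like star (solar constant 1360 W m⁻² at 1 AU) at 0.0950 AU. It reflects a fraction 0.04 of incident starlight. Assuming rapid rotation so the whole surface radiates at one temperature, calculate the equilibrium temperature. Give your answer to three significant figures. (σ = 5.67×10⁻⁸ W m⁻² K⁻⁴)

T_eq ≈ 894 K

Flux at 0.0950 AU: S = 1360/0.0950² = 1.51×10⁵ W m⁻².
Energy balance: absorbed = emitted ⇒ πR²·S(1−A) = 4πR²·σT_eq⁴, so T_eq⁴ = S(1−A)/(4σ).
T_eq = [1.51×10⁵ × 0.96 / (4 × 5.67×10⁻⁸)]^(1/4) = (6.38×10¹¹)^(1/4) = 894 K.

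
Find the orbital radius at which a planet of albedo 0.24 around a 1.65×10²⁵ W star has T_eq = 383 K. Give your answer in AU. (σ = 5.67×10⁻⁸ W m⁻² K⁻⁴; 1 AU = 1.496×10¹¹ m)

d ≈ 0.0956 AU

From T_eq⁴ = L(1−A)/(16πσd²): d = √[L(1−A)/(16πσT_eq⁴)].
d = √[1.65×10²⁵ × 0.76 / (16π × 5.67×10⁻⁸ × (383)⁴)] = 1.43×10¹⁰ m = 0.0956 AU.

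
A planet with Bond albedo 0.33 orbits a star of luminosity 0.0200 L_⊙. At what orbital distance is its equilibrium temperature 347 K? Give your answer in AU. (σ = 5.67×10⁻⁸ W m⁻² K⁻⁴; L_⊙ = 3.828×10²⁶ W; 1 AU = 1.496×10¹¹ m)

d ≈ 0.0745 AU

L = 0.0200 × 3.828×10²⁶ = 7.66×10²⁴ W.
From T_eq⁴ = L(1−A)/(16πσd²): d = √[L(1−A)/(16πσT_eq⁴)].
d = √[7.66×10²⁴ × 0.67 / (16π × 5.67×10⁻⁸ × (347)⁴)] = 1.11×10¹⁰ m = 0.0745 AU.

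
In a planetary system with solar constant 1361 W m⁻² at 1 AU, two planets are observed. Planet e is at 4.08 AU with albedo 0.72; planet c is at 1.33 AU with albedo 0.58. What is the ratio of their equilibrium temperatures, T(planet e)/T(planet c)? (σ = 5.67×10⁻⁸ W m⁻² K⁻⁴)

T₁/T₂ ≈ 0.516

T_eq = [S₀(1−A)/(4σd²)]^(1/4), so T ∝ (1−A)^(1/4) / √d.
T₁ = [1361×0.28/(4×5.67×10⁻⁸×4.08²)]^(1/4) = 100.23 K.
T₂ = [1361×0.42/(4×5.67×10⁻⁸×1.33²)]^(1/4) = 194.29 K.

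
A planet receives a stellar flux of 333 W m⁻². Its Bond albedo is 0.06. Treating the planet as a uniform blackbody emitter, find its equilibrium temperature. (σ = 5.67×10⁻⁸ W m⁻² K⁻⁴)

T_eq ≈ 193 K

Energy balance: absorbed = emitted ⇒ πR²·S(1−A) = 4πR²·σT_eq⁴, so T_eq⁴ = S(1−A)/(4σ).
T_eq = [333 × 0.94 / (4 × 5.67×10⁻⁸)]^(1/4) = (1.38×10⁹)^(1/4) = 193 K.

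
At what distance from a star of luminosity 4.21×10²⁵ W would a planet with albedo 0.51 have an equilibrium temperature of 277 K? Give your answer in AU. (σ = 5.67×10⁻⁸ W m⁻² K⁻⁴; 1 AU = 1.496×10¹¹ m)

From T_eq⁴ = L(1−A)/(16πσd²): d = √[L(1−A)/(16πσT_eq⁴)].
d = √[4.21×10²⁵ × 0.49 / (16π × 5.67×10⁻⁸ × (277)⁴)] = 3.51×10¹⁰ m = 0.234 AU.

d ≈ 0.234 AU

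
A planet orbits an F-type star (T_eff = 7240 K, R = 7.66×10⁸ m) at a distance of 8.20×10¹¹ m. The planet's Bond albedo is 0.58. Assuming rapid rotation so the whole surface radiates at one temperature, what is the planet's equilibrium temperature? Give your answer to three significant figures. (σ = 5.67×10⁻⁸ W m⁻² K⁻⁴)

T_eq ≈ 126 K

L = 4πR_⋆²σT_⋆⁴ = 4π(7.66×10⁸)² × 5.67×10⁻⁸ × (7240)⁴ = 1.15×10²⁷ W.
S = L/(4πd²) = 136 W m⁻².
Energy balance: absorbed = emitted ⇒ πR²·S(1−A) = 4πR²·σT_eq⁴, so T_eq⁴ = S(1−A)/(4σ).
T_eq = [136 × 0.42 / (4 × 5.67×10⁻⁸)]^(1/4) = (2.52×10⁸)^(1/4) = 126 K.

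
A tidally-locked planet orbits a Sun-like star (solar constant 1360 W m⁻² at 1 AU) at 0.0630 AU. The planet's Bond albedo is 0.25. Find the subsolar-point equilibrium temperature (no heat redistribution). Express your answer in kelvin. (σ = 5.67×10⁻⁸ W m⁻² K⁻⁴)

Flux at 0.0630 AU: S = 1360/0.0630² = 3.43×10⁵ W m⁻².
At the subsolar point the surface absorbs S(1−A) and emits σT⁴ per unit area — no factor of 4, since only the local patch is in balance.
T = [3.43×10⁵ × 0.75 / 5.67×10⁻⁸]^(1/4) = (4.53×10¹²)^(1/4) = 1460 K.

T_ss ≈ 1460 K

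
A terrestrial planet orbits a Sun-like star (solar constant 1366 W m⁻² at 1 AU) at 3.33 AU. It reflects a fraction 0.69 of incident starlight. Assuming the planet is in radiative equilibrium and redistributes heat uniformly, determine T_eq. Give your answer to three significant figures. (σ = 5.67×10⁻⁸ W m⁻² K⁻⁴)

T_eq ≈ 114 K

Flux at 3.33 AU: S = 1366/3.33² = 123 W m⁻².
Energy balance: absorbed = emitted ⇒ πR²·S(1−A) = 4πR²·σT_eq⁴, so T_eq⁴ = S(1−A)/(4σ).
T_eq = [123 × 0.31 / (4 × 5.67×10⁻⁸)]^(1/4) = (1.68×10⁸)^(1/4) = 114 K.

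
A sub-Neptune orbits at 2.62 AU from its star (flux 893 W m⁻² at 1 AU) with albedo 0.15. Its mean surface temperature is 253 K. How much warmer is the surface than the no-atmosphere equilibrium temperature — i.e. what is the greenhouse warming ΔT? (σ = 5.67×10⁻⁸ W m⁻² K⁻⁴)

S = 893/2.62² = 130.1 W m⁻².
T_eq = [S(1−A)/(4σ)]^(1/4) = [130.1×0.85/(4×5.67×10⁻⁸)]^(1/4) = 148.6 K.
ΔT = T_surf − T_eq = 253 − 148.6.

ΔT ≈ 104.4 K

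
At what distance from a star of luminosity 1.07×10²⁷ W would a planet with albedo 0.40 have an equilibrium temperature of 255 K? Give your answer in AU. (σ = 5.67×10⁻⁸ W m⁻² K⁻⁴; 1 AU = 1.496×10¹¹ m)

d ≈ 1.54 AU

From T_eq⁴ = L(1−A)/(16πσd²): d = √[L(1−A)/(16πσT_eq⁴)].
d = √[1.07×10²⁷ × 0.60 / (16π × 5.67×10⁻⁸ × (255)⁴)] = 2.31×10¹¹ m = 1.54 AU.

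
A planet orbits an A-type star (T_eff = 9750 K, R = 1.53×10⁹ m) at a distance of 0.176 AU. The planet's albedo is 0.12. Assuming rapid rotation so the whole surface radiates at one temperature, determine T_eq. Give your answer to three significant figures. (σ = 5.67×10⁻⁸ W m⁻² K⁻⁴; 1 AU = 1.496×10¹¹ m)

T_eq ≈ 1610 K

d = 0.176 AU = 2.63×10¹⁰ m.
L = 4πR_⋆²σT_⋆⁴ = 4π(1.53×10⁹)² × 5.67×10⁻⁸ × (9750)⁴ = 1.51×10²⁸ W.
S = L/(4πd²) = 1.73×10⁶ W m⁻².
Energy balance: absorbed = emitted ⇒ πR²·S(1−A) = 4πR²·σT_eq⁴, so T_eq⁴ = S(1−A)/(4σ).
T_eq = [1.73×10⁶ × 0.88 / (4 × 5.67×10⁻⁸)]^(1/4) = (6.71×10¹²)^(1/4) = 1610 K.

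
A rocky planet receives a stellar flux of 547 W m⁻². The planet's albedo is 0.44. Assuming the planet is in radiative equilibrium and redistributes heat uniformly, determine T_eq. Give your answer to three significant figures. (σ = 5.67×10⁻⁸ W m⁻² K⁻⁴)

Energy balance: absorbed = emitted ⇒ πR²·S(1−A) = 4πR²·σT_eq⁴, so T_eq⁴ = S(1−A)/(4σ).
T_eq = [547 × 0.56 / (4 × 5.67×10⁻⁸)]^(1/4) = (1.35×10⁹)^(1/4) = 192 K.

T_eq ≈ 192 K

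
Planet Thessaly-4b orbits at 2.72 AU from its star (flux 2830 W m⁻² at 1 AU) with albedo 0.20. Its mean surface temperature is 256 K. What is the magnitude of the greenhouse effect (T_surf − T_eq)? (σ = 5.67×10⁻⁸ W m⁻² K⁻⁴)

S = 2830/2.72² = 382.5 W m⁻².
T_eq = [S(1−A)/(4σ)]^(1/4) = [382.5×0.80/(4×5.67×10⁻⁸)]^(1/4) = 191.7 K.
ΔT = T_surf − T_eq = 256 − 191.7.

ΔT ≈ 64.3 K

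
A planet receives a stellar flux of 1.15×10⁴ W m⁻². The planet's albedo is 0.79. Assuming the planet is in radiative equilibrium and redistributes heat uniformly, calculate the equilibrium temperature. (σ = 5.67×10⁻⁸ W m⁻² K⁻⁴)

T_eq ≈ 321 K

Energy balance: absorbed = emitted ⇒ πR²·S(1−A) = 4πR²·σT_eq⁴, so T_eq⁴ = S(1−A)/(4σ).
T_eq = [1.15×10⁴ × 0.21 / (4 × 5.67×10⁻⁸)]^(1/4) = (1.06×10¹⁰)^(1/4) = 321 K.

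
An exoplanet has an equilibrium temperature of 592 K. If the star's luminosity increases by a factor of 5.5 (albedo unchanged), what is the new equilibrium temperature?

T_eq ∝ L^(1/4) · d^(−1/2).
T′ = 592 × 5.5^(1/4) = 907 K.

T_eq ≈ 907 K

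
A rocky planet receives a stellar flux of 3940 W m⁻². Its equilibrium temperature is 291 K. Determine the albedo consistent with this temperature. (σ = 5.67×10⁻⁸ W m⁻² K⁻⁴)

From T_eq⁴ = S(1−A)/(4σ): 1−A = 4σT_eq⁴/S.
1−A = 4 × 5.67×10⁻⁸ × (291)⁴ / 3940 = 0.413.

A ≈ 0.59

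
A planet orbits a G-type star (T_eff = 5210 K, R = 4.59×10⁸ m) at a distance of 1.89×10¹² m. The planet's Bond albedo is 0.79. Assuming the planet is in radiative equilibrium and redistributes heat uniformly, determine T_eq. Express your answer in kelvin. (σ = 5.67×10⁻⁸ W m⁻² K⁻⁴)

L = 4πR_⋆²σT_⋆⁴ = 4π(4.59×10⁸)² × 5.67×10⁻⁸ × (5210)⁴ = 1.11×10²⁶ W.
S = L/(4πd²) = 2.46 W m⁻².
Energy balance: absorbed = emitted ⇒ πR²·S(1−A) = 4πR²·σT_eq⁴, so T_eq⁴ = S(1−A)/(4σ).
T_eq = [2.46 × 0.21 / (4 × 5.67×10⁻⁸)]^(1/4) = (2.28×10⁶)^(1/4) = 38.9 K.

T_eq ≈ 38.9 K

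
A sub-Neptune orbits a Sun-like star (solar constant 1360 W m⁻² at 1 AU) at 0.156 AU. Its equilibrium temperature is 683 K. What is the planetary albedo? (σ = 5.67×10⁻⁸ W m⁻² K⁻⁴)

Flux at 0.156 AU: S = 1360/0.156² = 5.59×10⁴ W m⁻².
From T_eq⁴ = S(1−A)/(4σ): 1−A = 4σT_eq⁴/S.
1−A = 4 × 5.67×10⁻⁸ × (683)⁴ / 5.59×10⁴ = 0.883.

A ≈ 0.12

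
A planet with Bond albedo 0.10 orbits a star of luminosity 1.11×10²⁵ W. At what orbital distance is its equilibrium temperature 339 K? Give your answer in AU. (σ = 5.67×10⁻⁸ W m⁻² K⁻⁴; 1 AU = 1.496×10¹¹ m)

d ≈ 0.109 AU

From T_eq⁴ = L(1−A)/(16πσd²): d = √[L(1−A)/(16πσT_eq⁴)].
d = √[1.11×10²⁵ × 0.90 / (16π × 5.67×10⁻⁸ × (339)⁴)] = 1.63×10¹⁰ m = 0.109 AU.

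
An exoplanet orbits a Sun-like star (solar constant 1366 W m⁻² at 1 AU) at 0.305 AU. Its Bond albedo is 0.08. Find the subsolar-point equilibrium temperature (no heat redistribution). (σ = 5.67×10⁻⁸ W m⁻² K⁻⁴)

Flux at 0.305 AU: S = 1366/0.305² = 1.47×10⁴ W m⁻².
At the subsolar point the surface absorbs S(1−A) and emits σT⁴ per unit area — no factor of 4, since only the local patch is in balance.
T = [1.47×10⁴ × 0.92 / 5.67×10⁻⁸]^(1/4) = (2.38×10¹¹)^(1/4) = 699 K.

T_ss ≈ 699 K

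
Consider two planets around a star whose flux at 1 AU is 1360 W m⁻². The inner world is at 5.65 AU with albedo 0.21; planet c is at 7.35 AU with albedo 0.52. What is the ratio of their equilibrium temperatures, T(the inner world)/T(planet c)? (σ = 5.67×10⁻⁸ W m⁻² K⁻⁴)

T₁/T₂ ≈ 1.292

T_eq = [S₀(1−A)/(4σd²)]^(1/4), so T ∝ (1−A)^(1/4) / √d.
T₁ = [1360×0.79/(4×5.67×10⁻⁸×5.65²)]^(1/4) = 110.37 K.
T₂ = [1360×0.48/(4×5.67×10⁻⁸×7.35²)]^(1/4) = 85.44 K.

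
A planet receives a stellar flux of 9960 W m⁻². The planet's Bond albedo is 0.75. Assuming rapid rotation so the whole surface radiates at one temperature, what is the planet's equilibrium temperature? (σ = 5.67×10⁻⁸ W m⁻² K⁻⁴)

T_eq ≈ 324 K

Energy balance: absorbed = emitted ⇒ πR²·S(1−A) = 4πR²·σT_eq⁴, so T_eq⁴ = S(1−A)/(4σ).
T_eq = [9960 × 0.25 / (4 × 5.67×10⁻⁸)]^(1/4) = (1.10×10¹⁰)^(1/4) = 324 K.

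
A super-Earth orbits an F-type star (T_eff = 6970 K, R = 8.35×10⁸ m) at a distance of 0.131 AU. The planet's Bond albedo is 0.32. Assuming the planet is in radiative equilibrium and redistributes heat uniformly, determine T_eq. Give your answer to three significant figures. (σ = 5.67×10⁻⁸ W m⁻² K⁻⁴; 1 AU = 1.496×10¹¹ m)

T_eq ≈ 924 K

d = 0.131 AU = 1.96×10¹⁰ m.
L = 4πR_⋆²σT_⋆⁴ = 4π(8.35×10⁸)² × 5.67×10⁻⁸ × (6970)⁴ = 1.17×10²⁷ W.
S = L/(4πd²) = 2.43×10⁵ W m⁻².
Energy balance: absorbed = emitted ⇒ πR²·S(1−A) = 4πR²·σT_eq⁴, so T_eq⁴ = S(1−A)/(4σ).
T_eq = [2.43×10⁵ × 0.68 / (4 × 5.67×10⁻⁸)]^(1/4) = (7.28×10¹¹)^(1/4) = 924 K.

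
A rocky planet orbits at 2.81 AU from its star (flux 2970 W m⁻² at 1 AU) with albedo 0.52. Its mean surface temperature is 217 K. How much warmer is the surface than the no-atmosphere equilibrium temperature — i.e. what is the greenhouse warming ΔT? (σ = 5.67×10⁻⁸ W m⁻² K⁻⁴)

ΔT ≈ 49.0 K

S = 2970/2.81² = 376.1 W m⁻².
T_eq = [S(1−A)/(4σ)]^(1/4) = [376.1×0.48/(4×5.67×10⁻⁸)]^(1/4) = 168.0 K.
ΔT = T_surf − T_eq = 217 − 168.0.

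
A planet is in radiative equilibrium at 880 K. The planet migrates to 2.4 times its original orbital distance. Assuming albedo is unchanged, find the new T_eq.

T_eq ≈ 568 K

T_eq ∝ L^(1/4) · d^(−1/2).
T′ = 880 / 2.4^(1/2) = 568 K.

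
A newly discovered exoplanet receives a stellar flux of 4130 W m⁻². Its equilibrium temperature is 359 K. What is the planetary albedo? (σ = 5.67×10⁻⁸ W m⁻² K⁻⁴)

From T_eq⁴ = S(1−A)/(4σ): 1−A = 4σT_eq⁴/S.
1−A = 4 × 5.67×10⁻⁸ × (359)⁴ / 4130 = 0.912.

A ≈ 0.09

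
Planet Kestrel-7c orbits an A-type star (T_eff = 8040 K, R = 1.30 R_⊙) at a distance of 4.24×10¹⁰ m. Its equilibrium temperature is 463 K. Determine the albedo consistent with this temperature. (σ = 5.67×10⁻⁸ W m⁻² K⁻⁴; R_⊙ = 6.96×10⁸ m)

R_⋆ = 1.30 × 6.96×10⁸ = 9.05×10⁸ m.
L = 4πR_⋆²σT_⋆⁴ = 4π(9.05×10⁸)² × 5.67×10⁻⁸ × (8040)⁴ = 2.44×10²⁷ W.
S = L/(4πd²) = 1.08×10⁵ W m⁻².
From T_eq⁴ = S(1−A)/(4σ): 1−A = 4σT_eq⁴/S.
1−A = 4 × 5.67×10⁻⁸ × (463)⁴ / 1.08×10⁵ = 0.097.

A ≈ 0.90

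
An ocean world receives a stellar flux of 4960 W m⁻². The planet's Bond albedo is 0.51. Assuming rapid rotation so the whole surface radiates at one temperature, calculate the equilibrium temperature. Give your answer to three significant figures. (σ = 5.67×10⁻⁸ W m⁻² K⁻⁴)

Energy balance: absorbed = emitted ⇒ πR²·S(1−A) = 4πR²·σT_eq⁴, so T_eq⁴ = S(1−A)/(4σ).
T_eq = [4960 × 0.49 / (4 × 5.67×10⁻⁸)]^(1/4) = (1.07×10¹⁰)^(1/4) = 322 K.

T_eq ≈ 322 K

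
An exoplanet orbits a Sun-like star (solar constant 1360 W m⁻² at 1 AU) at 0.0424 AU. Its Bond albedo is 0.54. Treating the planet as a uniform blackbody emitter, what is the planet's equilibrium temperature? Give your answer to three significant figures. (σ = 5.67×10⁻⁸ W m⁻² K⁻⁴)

T_eq ≈ 1110 K

Flux at 0.0424 AU: S = 1360/0.0424² = 7.56×10⁵ W m⁻².
Energy balance: absorbed = emitted ⇒ πR²·S(1−A) = 4πR²·σT_eq⁴, so T_eq⁴ = S(1−A)/(4σ).
T_eq = [7.56×10⁵ × 0.46 / (4 × 5.67×10⁻⁸)]^(1/4) = (1.53×10¹²)^(1/4) = 1110 K.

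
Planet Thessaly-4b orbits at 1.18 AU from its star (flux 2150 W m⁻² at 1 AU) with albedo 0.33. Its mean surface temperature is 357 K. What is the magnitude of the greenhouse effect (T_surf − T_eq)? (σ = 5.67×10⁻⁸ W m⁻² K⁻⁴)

S = 2150/1.18² = 1544 W m⁻².
T_eq = [S(1−A)/(4σ)]^(1/4) = [1544×0.67/(4×5.67×10⁻⁸)]^(1/4) = 259.9 K.
ΔT = T_surf − T_eq = 357 − 259.9.

ΔT ≈ 97.1 K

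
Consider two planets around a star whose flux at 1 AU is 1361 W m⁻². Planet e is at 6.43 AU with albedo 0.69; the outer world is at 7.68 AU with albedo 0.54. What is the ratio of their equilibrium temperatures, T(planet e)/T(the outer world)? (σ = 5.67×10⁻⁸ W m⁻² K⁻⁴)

T_eq = [S₀(1−A)/(4σd²)]^(1/4), so T ∝ (1−A)^(1/4) / √d.
T₁ = [1361×0.31/(4×5.67×10⁻⁸×6.43²)]^(1/4) = 81.90 K.
T₂ = [1361×0.46/(4×5.67×10⁻⁸×7.68²)]^(1/4) = 82.71 K.

T₁/T₂ ≈ 0.990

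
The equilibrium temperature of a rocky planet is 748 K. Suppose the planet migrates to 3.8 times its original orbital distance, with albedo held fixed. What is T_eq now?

T_eq ≈ 384 K

T_eq ∝ L^(1/4) · d^(−1/2).
T′ = 748 / 3.8^(1/2) = 384 K.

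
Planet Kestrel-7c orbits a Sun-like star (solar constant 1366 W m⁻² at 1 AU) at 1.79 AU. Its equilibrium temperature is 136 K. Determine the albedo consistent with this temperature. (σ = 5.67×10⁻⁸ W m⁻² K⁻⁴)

Flux at 1.79 AU: S = 1366/1.79² = 426 W m⁻².
From T_eq⁴ = S(1−A)/(4σ): 1−A = 4σT_eq⁴/S.
1−A = 4 × 5.67×10⁻⁸ × (136)⁴ / 426 = 0.182.

A ≈ 0.82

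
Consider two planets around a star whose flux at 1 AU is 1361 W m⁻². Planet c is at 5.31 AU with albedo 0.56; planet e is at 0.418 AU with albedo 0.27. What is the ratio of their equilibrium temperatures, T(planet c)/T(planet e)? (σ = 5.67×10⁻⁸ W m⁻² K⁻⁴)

T_eq = [S₀(1−A)/(4σd²)]^(1/4), so T ∝ (1−A)^(1/4) / √d.
T₁ = [1361×0.44/(4×5.67×10⁻⁸×5.31²)]^(1/4) = 98.37 K.
T₂ = [1361×0.73/(4×5.67×10⁻⁸×0.418²)]^(1/4) = 397.92 K.

T₁/T₂ ≈ 0.247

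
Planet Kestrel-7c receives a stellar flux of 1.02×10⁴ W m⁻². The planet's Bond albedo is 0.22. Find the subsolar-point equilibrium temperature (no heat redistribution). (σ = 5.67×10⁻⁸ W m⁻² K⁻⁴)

T_ss ≈ 612 K

At the subsolar point the surface absorbs S(1−A) and emits σT⁴ per unit area — no factor of 4, since only the local patch is in balance.
T = [1.02×10⁴ × 0.78 / 5.67×10⁻⁸]^(1/4) = (1.40×10¹¹)^(1/4) = 612 K.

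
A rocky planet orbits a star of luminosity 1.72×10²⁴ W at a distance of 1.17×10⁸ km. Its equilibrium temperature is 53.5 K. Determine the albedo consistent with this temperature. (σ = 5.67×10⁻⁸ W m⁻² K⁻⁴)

d = 1.17×10⁸ km = 1.17×10¹¹ m.
Flux: S = L/(4πd²) = 1.72×10²⁴/(4π×(1.17×10¹¹)²) = 10.0 W m⁻².
From T_eq⁴ = S(1−A)/(4σ): 1−A = 4σT_eq⁴/S.
1−A = 4 × 5.67×10⁻⁸ × (53.5)⁴ / 10.0 = 0.186.

A ≈ 0.81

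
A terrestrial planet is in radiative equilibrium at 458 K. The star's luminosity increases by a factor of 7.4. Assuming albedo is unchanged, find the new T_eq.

T_eq ≈ 755 K

T_eq ∝ L^(1/4) · d^(−1/2).
T′ = 458 × 7.4^(1/4) = 755 K.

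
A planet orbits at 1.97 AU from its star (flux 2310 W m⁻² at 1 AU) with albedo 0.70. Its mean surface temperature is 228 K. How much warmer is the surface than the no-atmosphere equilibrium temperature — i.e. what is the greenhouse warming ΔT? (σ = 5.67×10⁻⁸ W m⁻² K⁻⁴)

S = 2310/1.97² = 595.2 W m⁻².
T_eq = [S(1−A)/(4σ)]^(1/4) = [595.2×0.30/(4×5.67×10⁻⁸)]^(1/4) = 167.5 K.
ΔT = T_surf − T_eq = 228 − 167.5.

ΔT ≈ 60.5 K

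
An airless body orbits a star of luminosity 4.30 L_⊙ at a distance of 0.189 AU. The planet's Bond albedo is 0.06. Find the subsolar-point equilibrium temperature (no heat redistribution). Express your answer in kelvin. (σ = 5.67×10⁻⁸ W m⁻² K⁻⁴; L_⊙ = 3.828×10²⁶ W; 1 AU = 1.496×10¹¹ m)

d = 0.189 AU = 2.83×10¹⁰ m.
L = 4.30 × 3.828×10²⁶ = 1.65×10²⁷ W.
Flux: S = L/(4πd²) = 1.65×10²⁷/(4π×(2.83×10¹⁰)²) = 1.64×10⁵ W m⁻².
At the subsolar point the surface absorbs S(1−A) and emits σT⁴ per unit area — no factor of 4, since only the local patch is in balance.
T = [1.64×10⁵ × 0.94 / 5.67×10⁻⁸]^(1/4) = (2.72×10¹²)^(1/4) = 1280 K.

T_ss ≈ 1280 K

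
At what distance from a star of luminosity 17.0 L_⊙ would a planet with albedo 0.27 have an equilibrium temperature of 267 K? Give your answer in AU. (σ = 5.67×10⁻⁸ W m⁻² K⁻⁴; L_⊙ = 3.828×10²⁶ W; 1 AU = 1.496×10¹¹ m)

L = 17.0 × 3.828×10²⁶ = 6.51×10²⁷ W.
From T_eq⁴ = L(1−A)/(16πσd²): d = √[L(1−A)/(16πσT_eq⁴)].
d = √[6.51×10²⁷ × 0.73 / (16π × 5.67×10⁻⁸ × (267)⁴)] = 5.73×10¹¹ m = 3.83 AU.

d ≈ 3.83 AU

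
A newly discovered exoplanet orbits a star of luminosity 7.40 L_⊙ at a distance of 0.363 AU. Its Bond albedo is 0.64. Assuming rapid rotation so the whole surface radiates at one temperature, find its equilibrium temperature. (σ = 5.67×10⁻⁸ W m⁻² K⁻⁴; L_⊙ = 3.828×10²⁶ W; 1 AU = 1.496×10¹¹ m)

T_eq ≈ 590 K

d = 0.363 AU = 5.43×10¹⁰ m.
L = 7.40 × 3.828×10²⁶ = 2.83×10²⁷ W.
Flux: S = L/(4πd²) = 2.83×10²⁷/(4π×(5.43×10¹⁰)²) = 7.64×10⁴ W m⁻².
Energy balance: absorbed = emitted ⇒ πR²·S(1−A) = 4πR²·σT_eq⁴, so T_eq⁴ = S(1−A)/(4σ).
T_eq = [7.64×10⁴ × 0.36 / (4 × 5.67×10⁻⁸)]^(1/4) = (1.21×10¹¹)^(1/4) = 590 K.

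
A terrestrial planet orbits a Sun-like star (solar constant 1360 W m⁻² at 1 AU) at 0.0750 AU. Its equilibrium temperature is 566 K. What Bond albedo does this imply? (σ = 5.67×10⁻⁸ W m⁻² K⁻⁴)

Flux at 0.0750 AU: S = 1360/0.0750² = 2.42×10⁵ W m⁻².
From T_eq⁴ = S(1−A)/(4σ): 1−A = 4σT_eq⁴/S.
1−A = 4 × 5.67×10⁻⁸ × (566)⁴ / 2.42×10⁵ = 0.096.

A ≈ 0.90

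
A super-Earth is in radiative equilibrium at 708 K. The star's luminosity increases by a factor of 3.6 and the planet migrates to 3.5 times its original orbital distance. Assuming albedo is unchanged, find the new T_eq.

T_eq ∝ L^(1/4) · d^(−1/2).
T′ = 708 × 3.6^(1/4) / 3.5^(1/2) = 521 K.

T_eq ≈ 521 K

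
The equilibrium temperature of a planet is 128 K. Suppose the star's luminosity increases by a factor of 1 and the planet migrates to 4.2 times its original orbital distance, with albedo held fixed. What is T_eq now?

T_eq ∝ L^(1/4) · d^(−1/2).
T′ = 128 × 1^(1/4) / 4.2^(1/2) = 62.5 K.

T_eq ≈ 62.5 K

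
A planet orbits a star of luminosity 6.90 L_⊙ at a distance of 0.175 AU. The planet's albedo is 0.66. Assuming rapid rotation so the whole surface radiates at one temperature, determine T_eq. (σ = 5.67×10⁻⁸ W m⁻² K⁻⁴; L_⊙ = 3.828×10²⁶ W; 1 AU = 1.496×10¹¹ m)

T_eq ≈ 823 K

d = 0.175 AU = 2.62×10¹⁰ m.
L = 6.90 × 3.828×10²⁶ = 2.64×10²⁷ W.
Flux: S = L/(4πd²) = 2.64×10²⁷/(4π×(2.62×10¹⁰)²) = 3.07×10⁵ W m⁻².
Energy balance: absorbed = emitted ⇒ πR²·S(1−A) = 4πR²·σT_eq⁴, so T_eq⁴ = S(1−A)/(4σ).
T_eq = [3.07×10⁵ × 0.34 / (4 × 5.67×10⁻⁸)]^(1/4) = (4.60×10¹¹)^(1/4) = 823 K.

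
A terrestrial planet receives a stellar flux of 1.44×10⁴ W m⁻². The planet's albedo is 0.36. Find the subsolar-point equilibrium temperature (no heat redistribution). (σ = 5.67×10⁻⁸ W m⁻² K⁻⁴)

T_ss ≈ 635 K

At the subsolar point the surface absorbs S(1−A) and emits σT⁴ per unit area — no factor of 4, since only the local patch is in balance.
T = [1.44×10⁴ × 0.64 / 5.67×10⁻⁸]^(1/4) = (1.63×10¹¹)^(1/4) = 635 K.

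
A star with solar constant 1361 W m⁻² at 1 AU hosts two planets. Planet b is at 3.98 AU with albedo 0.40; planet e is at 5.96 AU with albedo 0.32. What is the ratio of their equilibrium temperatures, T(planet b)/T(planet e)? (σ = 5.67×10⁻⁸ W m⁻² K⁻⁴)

T_eq = [S₀(1−A)/(4σd²)]^(1/4), so T ∝ (1−A)^(1/4) / √d.
T₁ = [1361×0.60/(4×5.67×10⁻⁸×3.98²)]^(1/4) = 122.79 K.
T₂ = [1361×0.68/(4×5.67×10⁻⁸×5.96²)]^(1/4) = 103.53 K.

T₁/T₂ ≈ 1.186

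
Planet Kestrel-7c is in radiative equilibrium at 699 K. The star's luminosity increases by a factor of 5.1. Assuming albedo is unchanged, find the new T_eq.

T_eq ∝ L^(1/4) · d^(−1/2).
T′ = 699 × 5.1^(1/4) = 1050 K.

T_eq ≈ 1050 K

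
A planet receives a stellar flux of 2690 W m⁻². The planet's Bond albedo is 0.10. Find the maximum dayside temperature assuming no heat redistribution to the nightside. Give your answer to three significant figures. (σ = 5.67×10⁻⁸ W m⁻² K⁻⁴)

T_ss ≈ 455 K

With no redistribution each surface element balances locally: S(1−A) = σT⁴.
T = [2690 × 0.90 / 5.67×10⁻⁸]^(1/4) = (4.27×10¹⁰)^(1/4) = 455 K.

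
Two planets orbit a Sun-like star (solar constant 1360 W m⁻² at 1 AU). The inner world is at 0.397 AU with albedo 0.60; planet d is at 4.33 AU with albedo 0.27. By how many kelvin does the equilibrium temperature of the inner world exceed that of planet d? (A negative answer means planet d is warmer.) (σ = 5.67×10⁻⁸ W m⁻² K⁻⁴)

ΔT ≈ 227.6 K

T_eq = [S₀(1−A)/(4σd²)]^(1/4), so T ∝ (1−A)^(1/4) / √d.
T₁ = [1360×0.40/(4×5.67×10⁻⁸×0.397²)]^(1/4) = 351.23 K.
T₂ = [1360×0.73/(4×5.67×10⁻⁸×4.33²)]^(1/4) = 123.61 K.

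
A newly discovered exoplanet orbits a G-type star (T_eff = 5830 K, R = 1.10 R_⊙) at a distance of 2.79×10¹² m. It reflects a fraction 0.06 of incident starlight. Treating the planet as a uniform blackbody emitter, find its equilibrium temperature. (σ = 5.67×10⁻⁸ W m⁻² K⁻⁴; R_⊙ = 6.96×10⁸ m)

T_eq ≈ 67.2 K

R_⋆ = 1.10 × 6.96×10⁸ = 7.66×10⁸ m.
L = 4πR_⋆²σT_⋆⁴ = 4π(7.66×10⁸)² × 5.67×10⁻⁸ × (5830)⁴ = 4.82×10²⁶ W.
S = L/(4πd²) = 4.93 W m⁻².
Energy balance: absorbed = emitted ⇒ πR²·S(1−A) = 4πR²·σT_eq⁴, so T_eq⁴ = S(1−A)/(4σ).
T_eq = [4.93 × 0.94 / (4 × 5.67×10⁻⁸)]^(1/4) = (2.04×10⁷)^(1/4) = 67.2 K.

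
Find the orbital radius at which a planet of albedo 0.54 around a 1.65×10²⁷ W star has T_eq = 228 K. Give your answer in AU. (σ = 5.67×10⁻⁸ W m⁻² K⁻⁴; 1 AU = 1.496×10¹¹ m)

d ≈ 2.10 AU

From T_eq⁴ = L(1−A)/(16πσd²): d = √[L(1−A)/(16πσT_eq⁴)].
d = √[1.65×10²⁷ × 0.46 / (16π × 5.67×10⁻⁸ × (228)⁴)] = 3.14×10¹¹ m = 2.10 AU.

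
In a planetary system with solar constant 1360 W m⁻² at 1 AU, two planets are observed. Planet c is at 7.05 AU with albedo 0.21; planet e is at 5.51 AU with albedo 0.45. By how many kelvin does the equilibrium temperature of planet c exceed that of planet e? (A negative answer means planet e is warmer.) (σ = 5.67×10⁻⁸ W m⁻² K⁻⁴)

ΔT ≈ -3.3 K

T_eq = [S₀(1−A)/(4σd²)]^(1/4), so T ∝ (1−A)^(1/4) / √d.
T₁ = [1360×0.79/(4×5.67×10⁻⁸×7.05²)]^(1/4) = 98.81 K.
T₂ = [1360×0.55/(4×5.67×10⁻⁸×5.51²)]^(1/4) = 102.09 K.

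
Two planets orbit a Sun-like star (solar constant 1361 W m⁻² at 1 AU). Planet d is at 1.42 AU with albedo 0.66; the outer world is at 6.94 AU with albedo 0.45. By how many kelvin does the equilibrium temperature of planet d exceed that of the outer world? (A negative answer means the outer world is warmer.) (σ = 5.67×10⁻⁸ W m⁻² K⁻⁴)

T_eq = [S₀(1−A)/(4σd²)]^(1/4), so T ∝ (1−A)^(1/4) / √d.
T₁ = [1361×0.34/(4×5.67×10⁻⁸×1.42²)]^(1/4) = 178.35 K.
T₂ = [1361×0.55/(4×5.67×10⁻⁸×6.94²)]^(1/4) = 90.98 K.

ΔT ≈ 87.4 K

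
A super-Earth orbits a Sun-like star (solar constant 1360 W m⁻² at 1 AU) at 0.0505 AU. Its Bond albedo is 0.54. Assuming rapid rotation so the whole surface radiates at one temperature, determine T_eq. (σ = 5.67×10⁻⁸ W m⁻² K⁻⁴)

Flux at 0.0505 AU: S = 1360/0.0505² = 5.33×10⁵ W m⁻².
Energy balance: absorbed = emitted ⇒ πR²·S(1−A) = 4πR²·σT_eq⁴, so T_eq⁴ = S(1−A)/(4σ).
T_eq = [5.33×10⁵ × 0.46 / (4 × 5.67×10⁻⁸)]^(1/4) = (1.08×10¹²)^(1/4) = 1020 K.

T_eq ≈ 1020 K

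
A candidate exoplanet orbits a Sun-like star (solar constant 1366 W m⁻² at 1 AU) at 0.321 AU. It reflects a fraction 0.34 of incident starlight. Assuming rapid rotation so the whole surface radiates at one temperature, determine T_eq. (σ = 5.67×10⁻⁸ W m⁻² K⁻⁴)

Flux at 0.321 AU: S = 1366/0.321² = 1.33×10⁴ W m⁻².
Energy balance: absorbed = emitted ⇒ πR²·S(1−A) = 4πR²·σT_eq⁴, so T_eq⁴ = S(1−A)/(4σ).
T_eq = [1.33×10⁴ × 0.66 / (4 × 5.67×10⁻⁸)]^(1/4) = (3.86×10¹⁰)^(1/4) = 443 K.

T_eq ≈ 443 K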